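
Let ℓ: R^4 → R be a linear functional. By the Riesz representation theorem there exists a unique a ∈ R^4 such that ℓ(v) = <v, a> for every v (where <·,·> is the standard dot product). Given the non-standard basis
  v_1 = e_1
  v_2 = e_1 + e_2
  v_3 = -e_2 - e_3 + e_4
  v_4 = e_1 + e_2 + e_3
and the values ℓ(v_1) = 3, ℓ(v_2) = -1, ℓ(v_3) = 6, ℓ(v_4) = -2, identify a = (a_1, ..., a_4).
a = (3, -4, -1, 1)

Write a = (a_1, ..., a_4) in the standard basis. For each basis vector v_i, ℓ(v_i) = <v_i, a> is a linear equation in the a_j's. Collect the n equations into a matrix system V a = ℓ, where row i of V is v_i (expressed in the standard basis). Since V is invertible (lower-triangular with 1s on the diagonal, up to permutation), solve by back-substitution:
  V =
[[1, 0, 0, 0],
 [1, 1, 0, 0],
 [0, -1, -1, 1],
 [1, 1, 1, 0]]
  V a = (3, -1, 6, -2)
Solving gives a = (3, -4, -1, 1).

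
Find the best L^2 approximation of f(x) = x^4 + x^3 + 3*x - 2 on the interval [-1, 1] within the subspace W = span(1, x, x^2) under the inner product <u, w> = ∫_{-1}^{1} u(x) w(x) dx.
g(x) = 6*x^2/7 + 18*x/5 - 73/35

The best approximation g ∈ W is the orthogonal projection of f onto W. Writing g = a_0 + a_1 x + a_2 x^2, the coefficients solve the normal equations G · a = b where
  G_{ij} = <φ_i, φ_j> and b_i = <f, φ_i>, with φ_0 = 1, φ_1 = x, φ_2 = x^2.
G =
  [2, 0, 2/3]
  [0, 2/3, 0]
  [2/3, 0, 2/5],
b = (-18/5, 12/5, -22/21).
Solving gives a_0 = -73/35, a_1 = 18/5, a_2 = 6/7, so
  g(x) = 6*x^2/7 + 18*x/5 - 73/35.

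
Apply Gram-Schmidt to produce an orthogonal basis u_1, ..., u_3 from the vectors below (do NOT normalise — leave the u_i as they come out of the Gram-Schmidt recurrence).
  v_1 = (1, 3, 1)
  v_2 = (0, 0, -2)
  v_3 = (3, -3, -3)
Orthogonal basis:
  u_1 = (1, 3, 1)
  u_2 = (2/11, 6/11, -20/11)
  u_3 = (18/5, -6/5, 0)

Apply the Gram-Schmidt recurrence
  u_1 = v_1
  u_i = v_i − Σ_{j<i} ((v_i · u_j) / (u_j · u_j)) · u_j.

Step by step this gives:
  u_1 = (1, 3, 1)
  u_2 = (2/11, 6/11, -20/11)
  u_3 = (18/5, -6/5, 0)

Orthogonality check:
  u_2 · u_1 = 0 (should be 0)
  u_3 · u_1 = 0 (should be 0)
  u_3 · u_2 = 0 (should be 0)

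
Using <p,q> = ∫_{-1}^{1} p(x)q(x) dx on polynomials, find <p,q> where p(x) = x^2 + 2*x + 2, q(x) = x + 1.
<p,q> = 6

Expand the product: p(x)·q(x) = x^3 + 3*x^2 + 4*x + 2.
∫_{-1}^{1} of each monomial x^k gives [2/(k+1) if k even, 0 if k odd]. Integrating term-by-term (or equivalently evaluating the antiderivative F(x) = x^4/4 + x^3 + 2*x^2 + 2*x at the endpoints):
  F(1) − F(−1) = 21/4 − (-3/4) = 6.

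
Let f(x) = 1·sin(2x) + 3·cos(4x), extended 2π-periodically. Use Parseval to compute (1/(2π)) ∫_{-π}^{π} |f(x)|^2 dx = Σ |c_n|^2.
Σ |c_n|^2 = 5

Expand |f|^2 and use orthogonality of {sin(nx), cos(mx)} on [-π, π]:
  ∫_{-π}^{π} sin(nx)^2 dx = π, ∫ cos(mx)^2 dx = π, and cross terms integrate to 0.
So ∫_{-π}^{π} f(x)^2 dx = 1^2 · π + 3^2 · π = (1 + 9)π.
Divide by 2π: (1 + 9)/2 = 5.
By Parseval, this equals Σ |c_n|^2.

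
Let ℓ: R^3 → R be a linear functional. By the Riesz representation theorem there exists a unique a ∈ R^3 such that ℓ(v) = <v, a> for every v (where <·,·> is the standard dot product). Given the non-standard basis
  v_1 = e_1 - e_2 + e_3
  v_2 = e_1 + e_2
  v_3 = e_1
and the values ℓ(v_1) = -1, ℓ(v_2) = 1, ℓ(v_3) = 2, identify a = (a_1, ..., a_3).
a = (2, -1, -4)

Write a = (a_1, ..., a_3) in the standard basis. For each basis vector v_i, ℓ(v_i) = <v_i, a> is a linear equation in the a_j's. Collect the n equations into a matrix system V a = ℓ, where row i of V is v_i (expressed in the standard basis). Since V is invertible (lower-triangular with 1s on the diagonal, up to permutation), solve by back-substitution:
  V =
[[1, -1, 1],
 [1, 1, 0],
 [1, 0, 0]]
  V a = (-1, 1, 2)
Solving gives a = (2, -1, -4).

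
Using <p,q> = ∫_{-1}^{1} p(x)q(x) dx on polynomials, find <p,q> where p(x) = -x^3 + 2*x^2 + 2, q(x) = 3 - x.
<p,q> = 82/5

Expand the product: p(x)·q(x) = x^4 - 5*x^3 + 6*x^2 - 2*x + 6.
∫_{-1}^{1} of each monomial x^k gives [2/(k+1) if k even, 0 if k odd]. Integrating term-by-term (or equivalently evaluating the antiderivative F(x) = x^5/5 - 5*x^4/4 + 2*x^3 - x^2 + 6*x at the endpoints):
  F(1) − F(−1) = 119/20 − (-209/20) = 82/5.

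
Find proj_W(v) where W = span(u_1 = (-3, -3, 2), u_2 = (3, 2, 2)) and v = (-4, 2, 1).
proj_W(v) = (-342/253, -298/253, 52/253)

Set up U = [u_1 | ... | u_2] ∈ R^(3×2). The projector onto W = col(U) is P = U (U^T U)^(-1) U^T.
Compute U^T U =
  [22, -11]
  [-11, 17],
and U^T v = (8, -6).
Solve U^T U · c = U^T v for the coefficients: c = (70/253, -4/23). The projection is proj_W(v) = U c.
Check: (v - proj_W(v)) · u_1 = 0  (should be 0).
Check: (v - proj_W(v)) · u_2 = 0  (should be 0).
Result: proj_W(v) = (-342/253, -298/253, 52/253).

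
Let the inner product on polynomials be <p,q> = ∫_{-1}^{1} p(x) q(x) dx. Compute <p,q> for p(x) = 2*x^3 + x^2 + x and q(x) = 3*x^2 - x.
<p,q> = -4/15

Expand the product: p(x)·q(x) = 6*x^5 + x^4 + 2*x^3 - x^2.
∫_{-1}^{1} of each monomial x^k gives [2/(k+1) if k even, 0 if k odd]. Integrating term-by-term (or equivalently evaluating the antiderivative F(x) = x^6 + x^5/5 + x^4/2 - x^3/3 at the endpoints):
  F(1) − F(−1) = 41/30 − (49/30) = -4/15.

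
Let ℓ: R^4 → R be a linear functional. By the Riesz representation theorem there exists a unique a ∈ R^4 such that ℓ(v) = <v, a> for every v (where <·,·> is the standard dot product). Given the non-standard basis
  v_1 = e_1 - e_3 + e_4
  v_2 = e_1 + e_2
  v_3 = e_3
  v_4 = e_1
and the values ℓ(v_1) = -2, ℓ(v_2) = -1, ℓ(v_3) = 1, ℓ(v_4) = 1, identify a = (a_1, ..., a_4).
a = (1, -2, 1, -2)

Write a = (a_1, ..., a_4) in the standard basis. For each basis vector v_i, ℓ(v_i) = <v_i, a> is a linear equation in the a_j's. Collect the n equations into a matrix system V a = ℓ, where row i of V is v_i (expressed in the standard basis). Since V is invertible (lower-triangular with 1s on the diagonal, up to permutation), solve by back-substitution:
  V =
[[1, 0, -1, 1],
 [1, 1, 0, 0],
 [0, 0, 1, 0],
 [1, 0, 0, 0]]
  V a = (-2, -1, 1, 1)
Solving gives a = (1, -2, 1, -2).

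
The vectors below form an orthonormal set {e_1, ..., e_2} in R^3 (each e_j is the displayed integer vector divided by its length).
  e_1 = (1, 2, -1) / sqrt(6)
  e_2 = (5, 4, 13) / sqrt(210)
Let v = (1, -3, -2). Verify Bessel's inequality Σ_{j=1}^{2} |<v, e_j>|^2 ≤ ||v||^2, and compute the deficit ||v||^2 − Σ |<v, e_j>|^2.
Σ |<v, e_j>|^2 = 234/35; ||v||^2 = 14; deficit = 256/35

Write each e_j = u_j / sqrt(<u_j, u_j>) where u_j is the displayed integer vector. Then <v, e_j> = <v, u_j> / sqrt(<u_j, u_j>), so |<v, e_j>|^2 = <v, u_j>^2 / <u_j, u_j>.
Coefficients: <v, e_1> = -3/sqrt(6), <v, e_2> = -33/sqrt(210).
Square and sum: Σ |<v, e_j>|^2 = 234/35.
Compute ||v||^2 = v·v = 14.
Deficit = 14 − 234/35 = 256/35 ≥ 0, confirming Bessel's inequality. (The deficit equals ||v − Σ <v,e_j> e_j||^2, the squared distance from v to span{e_j}.)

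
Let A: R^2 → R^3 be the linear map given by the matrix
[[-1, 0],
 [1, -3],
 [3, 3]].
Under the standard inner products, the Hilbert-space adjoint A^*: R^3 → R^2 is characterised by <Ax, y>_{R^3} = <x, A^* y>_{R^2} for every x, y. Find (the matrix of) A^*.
A^* = A^T =
[[-1, 1, 3],
 [0, -3, 3]]

For real matrices with standard dot products, the defining identity <Ax, y> = <x, A^* y> gives (Ax)^T y = x^T (A^*) y, i.e. x^T A^T y = x^T (A^*) y. Since this holds for all x, y, we must have A^* = A^T. Therefore
A^* =
[[-1, 1, 3],
 [0, -3, 3]].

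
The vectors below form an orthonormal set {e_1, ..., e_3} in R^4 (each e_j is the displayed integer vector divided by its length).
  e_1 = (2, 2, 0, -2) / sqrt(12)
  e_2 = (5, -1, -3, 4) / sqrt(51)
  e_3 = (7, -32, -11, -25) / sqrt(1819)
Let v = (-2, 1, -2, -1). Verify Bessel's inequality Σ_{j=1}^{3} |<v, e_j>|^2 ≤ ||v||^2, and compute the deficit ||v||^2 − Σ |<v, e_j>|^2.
Σ |<v, e_j>|^2 = 170/107; ||v||^2 = 10; deficit = 900/107

Write each e_j = u_j / sqrt(<u_j, u_j>) where u_j is the displayed integer vector. Then <v, e_j> = <v, u_j> / sqrt(<u_j, u_j>), so |<v, e_j>|^2 = <v, u_j>^2 / <u_j, u_j>.
Coefficients: <v, e_1> = 0/sqrt(12), <v, e_2> = -9/sqrt(51), <v, e_3> = 1/sqrt(1819).
Square and sum: Σ |<v, e_j>|^2 = 170/107.
Compute ||v||^2 = v·v = 10.
Deficit = 10 − 170/107 = 900/107 ≥ 0, confirming Bessel's inequality. (The deficit equals ||v − Σ <v,e_j> e_j||^2, the squared distance from v to span{e_j}.)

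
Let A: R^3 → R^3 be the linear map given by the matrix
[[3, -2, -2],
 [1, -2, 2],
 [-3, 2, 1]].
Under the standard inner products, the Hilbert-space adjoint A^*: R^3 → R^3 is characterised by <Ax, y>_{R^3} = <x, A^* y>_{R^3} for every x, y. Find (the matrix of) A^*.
A^* = A^T =
[[3, 1, -3],
 [-2, -2, 2],
 [-2, 2, 1]]

For real matrices with standard dot products, the defining identity <Ax, y> = <x, A^* y> gives (Ax)^T y = x^T (A^*) y, i.e. x^T A^T y = x^T (A^*) y. Since this holds for all x, y, we must have A^* = A^T. Therefore
A^* =
[[3, 1, -3],
 [-2, -2, 2],
 [-2, 2, 1]].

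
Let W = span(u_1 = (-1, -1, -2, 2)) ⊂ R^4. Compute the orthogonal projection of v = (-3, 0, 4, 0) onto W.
proj_W(v) = (1/2, 1/2, 1, -1)

Set up U = [u_1 | ... | u_1] ∈ R^(4×1). The projector onto W = col(U) is P = U (U^T U)^(-1) U^T.
Compute U^T U =
  [10],
and U^T v = (-5).
Solve U^T U · c = U^T v for the coefficients: c = (-1/2). The projection is proj_W(v) = U c.
Check: (v - proj_W(v)) · u_1 = 0  (should be 0).
Result: proj_W(v) = (1/2, 1/2, 1, -1).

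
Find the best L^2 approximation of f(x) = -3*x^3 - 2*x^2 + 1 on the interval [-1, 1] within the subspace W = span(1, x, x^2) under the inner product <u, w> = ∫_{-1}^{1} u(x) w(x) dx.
g(x) = -2*x^2 - 9*x/5 + 1

The best approximation g ∈ W is the orthogonal projection of f onto W. Writing g = a_0 + a_1 x + a_2 x^2, the coefficients solve the normal equations G · a = b where
  G_{ij} = <φ_i, φ_j> and b_i = <f, φ_i>, with φ_0 = 1, φ_1 = x, φ_2 = x^2.
G =
  [2, 0, 2/3]
  [0, 2/3, 0]
  [2/3, 0, 2/5],
b = (2/3, -6/5, -2/15).
Solving gives a_0 = 1, a_1 = -9/5, a_2 = -2, so
  g(x) = -2*x^2 - 9*x/5 + 1.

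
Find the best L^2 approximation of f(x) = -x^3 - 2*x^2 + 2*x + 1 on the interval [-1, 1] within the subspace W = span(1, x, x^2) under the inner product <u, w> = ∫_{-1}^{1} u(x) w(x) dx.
g(x) = -2*x^2 + 7*x/5 + 1

The best approximation g ∈ W is the orthogonal projection of f onto W. Writing g = a_0 + a_1 x + a_2 x^2, the coefficients solve the normal equations G · a = b where
  G_{ij} = <φ_i, φ_j> and b_i = <f, φ_i>, with φ_0 = 1, φ_1 = x, φ_2 = x^2.
G =
  [2, 0, 2/3]
  [0, 2/3, 0]
  [2/3, 0, 2/5],
b = (2/3, 14/15, -2/15).
Solving gives a_0 = 1, a_1 = 7/5, a_2 = -2, so
  g(x) = -2*x^2 + 7*x/5 + 1.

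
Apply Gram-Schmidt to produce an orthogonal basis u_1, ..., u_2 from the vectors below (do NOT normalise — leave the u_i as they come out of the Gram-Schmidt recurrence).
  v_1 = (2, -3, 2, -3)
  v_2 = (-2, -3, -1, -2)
Orthogonal basis:
  u_1 = (2, -3, 2, -3)
  u_2 = (-35/13, -51/26, -22/13, -25/26)

Apply the Gram-Schmidt recurrence
  u_1 = v_1
  u_i = v_i − Σ_{j<i} ((v_i · u_j) / (u_j · u_j)) · u_j.

Step by step this gives:
  u_1 = (2, -3, 2, -3)
  u_2 = (-35/13, -51/26, -22/13, -25/26)

Orthogonality check:
  u_2 · u_1 = 0 (should be 0)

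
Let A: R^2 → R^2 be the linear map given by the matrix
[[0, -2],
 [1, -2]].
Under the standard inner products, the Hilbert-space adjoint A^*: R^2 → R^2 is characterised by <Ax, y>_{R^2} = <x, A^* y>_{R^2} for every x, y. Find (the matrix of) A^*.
A^* = A^T =
[[0, 1],
 [-2, -2]]

For real matrices with standard dot products, the defining identity <Ax, y> = <x, A^* y> gives (Ax)^T y = x^T (A^*) y, i.e. x^T A^T y = x^T (A^*) y. Since this holds for all x, y, we must have A^* = A^T. Therefore
A^* =
[[0, 1],
 [-2, -2]].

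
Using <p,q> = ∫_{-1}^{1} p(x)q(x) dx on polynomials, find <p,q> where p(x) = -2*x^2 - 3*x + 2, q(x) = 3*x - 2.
<p,q> = -34/3

Expand the product: p(x)·q(x) = -6*x^3 - 5*x^2 + 12*x - 4.
∫_{-1}^{1} of each monomial x^k gives [2/(k+1) if k even, 0 if k odd]. Integrating term-by-term (or equivalently evaluating the antiderivative F(x) = -3*x^4/2 - 5*x^3/3 + 6*x^2 - 4*x at the endpoints):
  F(1) − F(−1) = -7/6 − (61/6) = -34/3.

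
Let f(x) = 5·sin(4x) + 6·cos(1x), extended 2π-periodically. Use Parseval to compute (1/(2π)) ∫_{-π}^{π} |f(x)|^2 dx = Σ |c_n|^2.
Σ |c_n|^2 = 61/2

Expand |f|^2 and use orthogonality of {sin(nx), cos(mx)} on [-π, π]:
  ∫_{-π}^{π} sin(nx)^2 dx = π, ∫ cos(mx)^2 dx = π, and cross terms integrate to 0.
So ∫_{-π}^{π} f(x)^2 dx = 5^2 · π + 6^2 · π = (25 + 36)π.
Divide by 2π: (25 + 36)/2 = 61/2.
By Parseval, this equals Σ |c_n|^2.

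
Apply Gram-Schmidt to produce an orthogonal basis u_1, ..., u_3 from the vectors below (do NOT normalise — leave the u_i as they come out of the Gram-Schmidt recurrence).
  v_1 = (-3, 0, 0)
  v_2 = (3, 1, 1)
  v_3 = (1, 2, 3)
Orthogonal basis:
  u_1 = (-3, 0, 0)
  u_2 = (0, 1, 1)
  u_3 = (0, -1/2, 1/2)

Apply the Gram-Schmidt recurrence
  u_1 = v_1
  u_i = v_i − Σ_{j<i} ((v_i · u_j) / (u_j · u_j)) · u_j.

Step by step this gives:
  u_1 = (-3, 0, 0)
  u_2 = (0, 1, 1)
  u_3 = (0, -1/2, 1/2)

Orthogonality check:
  u_2 · u_1 = 0 (should be 0)
  u_3 · u_1 = 0 (should be 0)
  u_3 · u_2 = 0 (should be 0)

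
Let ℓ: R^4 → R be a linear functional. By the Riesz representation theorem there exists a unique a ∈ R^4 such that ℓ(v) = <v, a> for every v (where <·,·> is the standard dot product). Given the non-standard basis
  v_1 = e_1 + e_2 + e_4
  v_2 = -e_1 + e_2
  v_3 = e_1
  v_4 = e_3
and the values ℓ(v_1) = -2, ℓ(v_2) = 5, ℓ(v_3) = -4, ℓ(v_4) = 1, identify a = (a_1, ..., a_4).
a = (-4, 1, 1, 1)

Write a = (a_1, ..., a_4) in the standard basis. For each basis vector v_i, ℓ(v_i) = <v_i, a> is a linear equation in the a_j's. Collect the n equations into a matrix system V a = ℓ, where row i of V is v_i (expressed in the standard basis). Since V is invertible (lower-triangular with 1s on the diagonal, up to permutation), solve by back-substitution:
  V =
[[1, 1, 0, 1],
 [-1, 1, 0, 0],
 [1, 0, 0, 0],
 [0, 0, 1, 0]]
  V a = (-2, 5, -4, 1)
Solving gives a = (-4, 1, 1, 1).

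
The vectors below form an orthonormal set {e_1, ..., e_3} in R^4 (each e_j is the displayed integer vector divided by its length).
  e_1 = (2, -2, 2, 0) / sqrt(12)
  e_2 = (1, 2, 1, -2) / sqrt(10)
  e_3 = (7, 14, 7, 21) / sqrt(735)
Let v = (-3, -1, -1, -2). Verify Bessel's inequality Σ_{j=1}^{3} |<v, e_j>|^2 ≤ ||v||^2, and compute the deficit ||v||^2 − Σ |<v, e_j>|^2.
Σ |<v, e_j>|^2 = 13; ||v||^2 = 15; deficit = 2

Write each e_j = u_j / sqrt(<u_j, u_j>) where u_j is the displayed integer vector. Then <v, e_j> = <v, u_j> / sqrt(<u_j, u_j>), so |<v, e_j>|^2 = <v, u_j>^2 / <u_j, u_j>.
Coefficients: <v, e_1> = -6/sqrt(12), <v, e_2> = -2/sqrt(10), <v, e_3> = -84/sqrt(735).
Square and sum: Σ |<v, e_j>|^2 = 13.
Compute ||v||^2 = v·v = 15.
Deficit = 15 − 13 = 2 ≥ 0, confirming Bessel's inequality. (The deficit equals ||v − Σ <v,e_j> e_j||^2, the squared distance from v to span{e_j}.)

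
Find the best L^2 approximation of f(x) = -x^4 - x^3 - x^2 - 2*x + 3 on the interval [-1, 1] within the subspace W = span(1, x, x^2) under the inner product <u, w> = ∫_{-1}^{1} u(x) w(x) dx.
g(x) = -13*x^2/7 - 13*x/5 + 108/35

The best approximation g ∈ W is the orthogonal projection of f onto W. Writing g = a_0 + a_1 x + a_2 x^2, the coefficients solve the normal equations G · a = b where
  G_{ij} = <φ_i, φ_j> and b_i = <f, φ_i>, with φ_0 = 1, φ_1 = x, φ_2 = x^2.
G =
  [2, 0, 2/3]
  [0, 2/3, 0]
  [2/3, 0, 2/5],
b = (74/15, -26/15, 46/35).
Solving gives a_0 = 108/35, a_1 = -13/5, a_2 = -13/7, so
  g(x) = -13*x^2/7 - 13*x/5 + 108/35.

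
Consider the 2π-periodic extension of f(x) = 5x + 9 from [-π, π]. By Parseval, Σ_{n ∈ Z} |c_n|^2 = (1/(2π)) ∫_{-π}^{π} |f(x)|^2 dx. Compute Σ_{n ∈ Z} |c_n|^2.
Σ |c_n|^2 = 25π^2/3 + 81

Expand and integrate term by term over [-π, π]:
  ∫ (5x)^2 dx = 25·(2π^3/3); ∫ 2·5·(9)·x dx = 0 (odd integrand); ∫ 9^2 dx = 81·2π.
So (1/(2π)) ∫_{-π}^{π} (5x + 9)^2 dx = 25π^2/3 + 81 = 25π^2/3 + 81.
Parseval ⇒ Σ |c_n|^2 = 25π^2/3 + 81.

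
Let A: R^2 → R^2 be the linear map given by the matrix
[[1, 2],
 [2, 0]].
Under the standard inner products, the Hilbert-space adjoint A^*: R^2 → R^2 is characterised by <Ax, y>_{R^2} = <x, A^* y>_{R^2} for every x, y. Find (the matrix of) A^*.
A^* = A^T =
[[1, 2],
 [2, 0]]

For real matrices with standard dot products, the defining identity <Ax, y> = <x, A^* y> gives (Ax)^T y = x^T (A^*) y, i.e. x^T A^T y = x^T (A^*) y. Since this holds for all x, y, we must have A^* = A^T. Therefore
A^* =
[[1, 2],
 [2, 0]].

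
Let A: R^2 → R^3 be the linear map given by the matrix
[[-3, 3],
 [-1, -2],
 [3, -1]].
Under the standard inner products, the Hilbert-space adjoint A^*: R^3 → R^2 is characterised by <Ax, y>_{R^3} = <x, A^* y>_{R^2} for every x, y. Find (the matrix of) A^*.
A^* = A^T =
[[-3, -1, 3],
 [3, -2, -1]]

For real matrices with standard dot products, the defining identity <Ax, y> = <x, A^* y> gives (Ax)^T y = x^T (A^*) y, i.e. x^T A^T y = x^T (A^*) y. Since this holds for all x, y, we must have A^* = A^T. Therefore
A^* =
[[-3, -1, 3],
 [3, -2, -1]].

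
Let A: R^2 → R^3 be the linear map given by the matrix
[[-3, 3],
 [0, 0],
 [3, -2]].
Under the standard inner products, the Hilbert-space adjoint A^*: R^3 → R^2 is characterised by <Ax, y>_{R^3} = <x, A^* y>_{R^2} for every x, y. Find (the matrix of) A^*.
A^* = A^T =
[[-3, 0, 3],
 [3, 0, -2]]

For real matrices with standard dot products, the defining identity <Ax, y> = <x, A^* y> gives (Ax)^T y = x^T (A^*) y, i.e. x^T A^T y = x^T (A^*) y. Since this holds for all x, y, we must have A^* = A^T. Therefore
A^* =
[[-3, 0, 3],
 [3, 0, -2]].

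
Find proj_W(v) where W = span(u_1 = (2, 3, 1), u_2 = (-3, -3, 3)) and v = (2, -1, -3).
proj_W(v) = (10/13, -1/13, -43/13)

Set up U = [u_1 | ... | u_2] ∈ R^(3×2). The projector onto W = col(U) is P = U (U^T U)^(-1) U^T.
Compute U^T U =
  [14, -12]
  [-12, 27],
and U^T v = (-2, -12).
Solve U^T U · c = U^T v for the coefficients: c = (-11/13, -32/39). The projection is proj_W(v) = U c.
Check: (v - proj_W(v)) · u_1 = 0  (should be 0).
Check: (v - proj_W(v)) · u_2 = 0  (should be 0).
Result: proj_W(v) = (10/13, -1/13, -43/13).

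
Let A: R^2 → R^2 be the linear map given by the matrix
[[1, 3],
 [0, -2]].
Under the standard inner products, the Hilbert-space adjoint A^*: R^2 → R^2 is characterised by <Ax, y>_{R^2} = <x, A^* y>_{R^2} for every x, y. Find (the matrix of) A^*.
A^* = A^T =
[[1, 0],
 [3, -2]]

For real matrices with standard dot products, the defining identity <Ax, y> = <x, A^* y> gives (Ax)^T y = x^T (A^*) y, i.e. x^T A^T y = x^T (A^*) y. Since this holds for all x, y, we must have A^* = A^T. Therefore
A^* =
[[1, 0],
 [3, -2]].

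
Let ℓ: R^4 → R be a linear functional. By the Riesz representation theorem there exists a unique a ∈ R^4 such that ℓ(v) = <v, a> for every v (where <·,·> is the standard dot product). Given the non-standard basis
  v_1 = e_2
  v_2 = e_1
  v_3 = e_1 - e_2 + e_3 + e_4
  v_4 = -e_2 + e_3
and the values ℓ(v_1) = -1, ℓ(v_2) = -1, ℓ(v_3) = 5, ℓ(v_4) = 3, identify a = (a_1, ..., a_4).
a = (-1, -1, 2, 3)

Write a = (a_1, ..., a_4) in the standard basis. For each basis vector v_i, ℓ(v_i) = <v_i, a> is a linear equation in the a_j's. Collect the n equations into a matrix system V a = ℓ, where row i of V is v_i (expressed in the standard basis). Since V is invertible (lower-triangular with 1s on the diagonal, up to permutation), solve by back-substitution:
  V =
[[0, 1, 0, 0],
 [1, 0, 0, 0],
 [1, -1, 1, 1],
 [0, -1, 1, 0]]
  V a = (-1, -1, 5, 3)
Solving gives a = (-1, -1, 2, 3).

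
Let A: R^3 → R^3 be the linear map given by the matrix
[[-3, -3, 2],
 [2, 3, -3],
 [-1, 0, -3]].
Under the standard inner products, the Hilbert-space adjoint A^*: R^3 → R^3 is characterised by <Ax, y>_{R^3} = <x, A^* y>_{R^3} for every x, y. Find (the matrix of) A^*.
A^* = A^T =
[[-3, 2, -1],
 [-3, 3, 0],
 [2, -3, -3]]

For real matrices with standard dot products, the defining identity <Ax, y> = <x, A^* y> gives (Ax)^T y = x^T (A^*) y, i.e. x^T A^T y = x^T (A^*) y. Since this holds for all x, y, we must have A^* = A^T. Therefore
A^* =
[[-3, 2, -1],
 [-3, 3, 0],
 [2, -3, -3]].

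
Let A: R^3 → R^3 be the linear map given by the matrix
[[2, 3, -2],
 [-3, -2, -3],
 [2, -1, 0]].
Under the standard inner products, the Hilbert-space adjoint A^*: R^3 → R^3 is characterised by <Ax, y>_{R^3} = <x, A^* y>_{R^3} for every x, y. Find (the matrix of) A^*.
A^* = A^T =
[[2, -3, 2],
 [3, -2, -1],
 [-2, -3, 0]]

For real matrices with standard dot products, the defining identity <Ax, y> = <x, A^* y> gives (Ax)^T y = x^T (A^*) y, i.e. x^T A^T y = x^T (A^*) y. Since this holds for all x, y, we must have A^* = A^T. Therefore
A^* =
[[2, -3, 2],
 [3, -2, -1],
 [-2, -3, 0]].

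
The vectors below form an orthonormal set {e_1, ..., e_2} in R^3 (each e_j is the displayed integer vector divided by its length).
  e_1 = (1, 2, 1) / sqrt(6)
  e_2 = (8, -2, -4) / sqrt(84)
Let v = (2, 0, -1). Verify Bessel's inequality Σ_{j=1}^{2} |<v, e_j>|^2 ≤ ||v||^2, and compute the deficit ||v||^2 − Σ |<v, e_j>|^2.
Σ |<v, e_j>|^2 = 69/14; ||v||^2 = 5; deficit = 1/14

Write each e_j = u_j / sqrt(<u_j, u_j>) where u_j is the displayed integer vector. Then <v, e_j> = <v, u_j> / sqrt(<u_j, u_j>), so |<v, e_j>|^2 = <v, u_j>^2 / <u_j, u_j>.
Coefficients: <v, e_1> = 1/sqrt(6), <v, e_2> = 20/sqrt(84).
Square and sum: Σ |<v, e_j>|^2 = 69/14.
Compute ||v||^2 = v·v = 5.
Deficit = 5 − 69/14 = 1/14 ≥ 0, confirming Bessel's inequality. (The deficit equals ||v − Σ <v,e_j> e_j||^2, the squared distance from v to span{e_j}.)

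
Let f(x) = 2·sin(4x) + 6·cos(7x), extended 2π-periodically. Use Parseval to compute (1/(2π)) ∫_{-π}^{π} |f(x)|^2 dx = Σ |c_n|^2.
Σ |c_n|^2 = 20

Expand |f|^2 and use orthogonality of {sin(nx), cos(mx)} on [-π, π]:
  ∫_{-π}^{π} sin(nx)^2 dx = π, ∫ cos(mx)^2 dx = π, and cross terms integrate to 0.
So ∫_{-π}^{π} f(x)^2 dx = 2^2 · π + 6^2 · π = (4 + 36)π.
Divide by 2π: (4 + 36)/2 = 20.
By Parseval, this equals Σ |c_n|^2.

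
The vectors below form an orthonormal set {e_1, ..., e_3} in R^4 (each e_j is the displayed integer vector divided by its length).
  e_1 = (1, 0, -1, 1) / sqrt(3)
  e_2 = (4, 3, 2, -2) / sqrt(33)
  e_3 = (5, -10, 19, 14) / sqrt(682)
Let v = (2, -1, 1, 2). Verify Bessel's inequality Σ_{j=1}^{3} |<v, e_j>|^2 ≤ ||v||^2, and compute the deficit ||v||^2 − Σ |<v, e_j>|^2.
Σ |<v, e_j>|^2 = 611/62; ||v||^2 = 10; deficit = 9/62

Write each e_j = u_j / sqrt(<u_j, u_j>) where u_j is the displayed integer vector. Then <v, e_j> = <v, u_j> / sqrt(<u_j, u_j>), so |<v, e_j>|^2 = <v, u_j>^2 / <u_j, u_j>.
Coefficients: <v, e_1> = 3/sqrt(3), <v, e_2> = 3/sqrt(33), <v, e_3> = 67/sqrt(682).
Square and sum: Σ |<v, e_j>|^2 = 611/62.
Compute ||v||^2 = v·v = 10.
Deficit = 10 − 611/62 = 9/62 ≥ 0, confirming Bessel's inequality. (The deficit equals ||v − Σ <v,e_j> e_j||^2, the squared distance from v to span{e_j}.)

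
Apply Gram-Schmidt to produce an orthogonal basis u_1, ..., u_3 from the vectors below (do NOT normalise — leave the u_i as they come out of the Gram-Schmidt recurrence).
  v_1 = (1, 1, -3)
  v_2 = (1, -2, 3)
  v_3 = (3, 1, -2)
Orthogonal basis:
  u_1 = (1, 1, -3)
  u_2 = (21/11, -12/11, 3/11)
  u_3 = (1/2, 1, 1/2)

Apply the Gram-Schmidt recurrence
  u_1 = v_1
  u_i = v_i − Σ_{j<i} ((v_i · u_j) / (u_j · u_j)) · u_j.

Step by step this gives:
  u_1 = (1, 1, -3)
  u_2 = (21/11, -12/11, 3/11)
  u_3 = (1/2, 1, 1/2)

Orthogonality check:
  u_2 · u_1 = 0 (should be 0)
  u_3 · u_1 = 0 (should be 0)
  u_3 · u_2 = 0 (should be 0)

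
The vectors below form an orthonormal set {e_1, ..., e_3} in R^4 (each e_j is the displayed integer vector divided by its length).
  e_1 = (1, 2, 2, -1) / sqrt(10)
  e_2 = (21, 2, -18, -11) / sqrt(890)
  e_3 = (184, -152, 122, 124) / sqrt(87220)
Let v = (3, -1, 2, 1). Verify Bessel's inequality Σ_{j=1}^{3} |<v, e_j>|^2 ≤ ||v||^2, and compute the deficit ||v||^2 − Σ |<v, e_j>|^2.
Σ |<v, e_j>|^2 = 3674/245; ||v||^2 = 15; deficit = 1/245

Write each e_j = u_j / sqrt(<u_j, u_j>) where u_j is the displayed integer vector. Then <v, e_j> = <v, u_j> / sqrt(<u_j, u_j>), so |<v, e_j>|^2 = <v, u_j>^2 / <u_j, u_j>.
Coefficients: <v, e_1> = 4/sqrt(10), <v, e_2> = 14/sqrt(890), <v, e_3> = 1072/sqrt(87220).
Square and sum: Σ |<v, e_j>|^2 = 3674/245.
Compute ||v||^2 = v·v = 15.
Deficit = 15 − 3674/245 = 1/245 ≥ 0, confirming Bessel's inequality. (The deficit equals ||v − Σ <v,e_j> e_j||^2, the squared distance from v to span{e_j}.)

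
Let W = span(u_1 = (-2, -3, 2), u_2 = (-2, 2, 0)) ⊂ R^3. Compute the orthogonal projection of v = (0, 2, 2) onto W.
proj_W(v) = (-28/33, 38/33, -4/33)

Set up U = [u_1 | ... | u_2] ∈ R^(3×2). The projector onto W = col(U) is P = U (U^T U)^(-1) U^T.
Compute U^T U =
  [17, -2]
  [-2, 8],
and U^T v = (-2, 4).
Solve U^T U · c = U^T v for the coefficients: c = (-2/33, 16/33). The projection is proj_W(v) = U c.
Check: (v - proj_W(v)) · u_1 = 0  (should be 0).
Check: (v - proj_W(v)) · u_2 = 0  (should be 0).
Result: proj_W(v) = (-28/33, 38/33, -4/33).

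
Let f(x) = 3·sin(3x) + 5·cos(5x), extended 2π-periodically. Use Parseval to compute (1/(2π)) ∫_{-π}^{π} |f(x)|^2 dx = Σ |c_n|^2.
Σ |c_n|^2 = 17

Expand |f|^2 and use orthogonality of {sin(nx), cos(mx)} on [-π, π]:
  ∫_{-π}^{π} sin(nx)^2 dx = π, ∫ cos(mx)^2 dx = π, and cross terms integrate to 0.
So ∫_{-π}^{π} f(x)^2 dx = 3^2 · π + 5^2 · π = (9 + 25)π.
Divide by 2π: (9 + 25)/2 = 17.
By Parseval, this equals Σ |c_n|^2.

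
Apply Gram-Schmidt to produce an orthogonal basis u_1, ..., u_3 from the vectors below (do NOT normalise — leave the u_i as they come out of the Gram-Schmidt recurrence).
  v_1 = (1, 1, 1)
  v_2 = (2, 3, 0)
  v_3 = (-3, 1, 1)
Orthogonal basis:
  u_1 = (1, 1, 1)
  u_2 = (1/3, 4/3, -5/3)
  u_3 = (-18/7, 12/7, 6/7)

Apply the Gram-Schmidt recurrence
  u_1 = v_1
  u_i = v_i − Σ_{j<i} ((v_i · u_j) / (u_j · u_j)) · u_j.

Step by step this gives:
  u_1 = (1, 1, 1)
  u_2 = (1/3, 4/3, -5/3)
  u_3 = (-18/7, 12/7, 6/7)

Orthogonality check:
  u_2 · u_1 = 0 (should be 0)
  u_3 · u_1 = 0 (should be 0)
  u_3 · u_2 = 0 (should be 0)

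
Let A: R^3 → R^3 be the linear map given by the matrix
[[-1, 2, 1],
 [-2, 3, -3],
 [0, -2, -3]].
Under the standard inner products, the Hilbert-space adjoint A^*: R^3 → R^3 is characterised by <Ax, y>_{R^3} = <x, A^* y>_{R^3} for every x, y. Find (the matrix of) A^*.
A^* = A^T =
[[-1, -2, 0],
 [2, 3, -2],
 [1, -3, -3]]

For real matrices with standard dot products, the defining identity <Ax, y> = <x, A^* y> gives (Ax)^T y = x^T (A^*) y, i.e. x^T A^T y = x^T (A^*) y. Since this holds for all x, y, we must have A^* = A^T. Therefore
A^* =
[[-1, -2, 0],
 [2, 3, -2],
 [1, -3, -3]].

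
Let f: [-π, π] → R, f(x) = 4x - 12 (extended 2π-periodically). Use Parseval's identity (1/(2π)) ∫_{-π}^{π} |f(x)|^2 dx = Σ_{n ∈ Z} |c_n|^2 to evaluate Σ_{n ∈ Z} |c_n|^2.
Σ |c_n|^2 = 16π^2/3 + 144

Expand and integrate term by term over [-π, π]:
  ∫ (4x)^2 dx = 16·(2π^3/3); ∫ 2·4·(-12)·x dx = 0 (odd integrand); ∫ (-12)^2 dx = 144·2π.
So (1/(2π)) ∫_{-π}^{π} (4x - 12)^2 dx = 16π^2/3 + 144 = 16π^2/3 + 144.
Parseval ⇒ Σ |c_n|^2 = 16π^2/3 + 144.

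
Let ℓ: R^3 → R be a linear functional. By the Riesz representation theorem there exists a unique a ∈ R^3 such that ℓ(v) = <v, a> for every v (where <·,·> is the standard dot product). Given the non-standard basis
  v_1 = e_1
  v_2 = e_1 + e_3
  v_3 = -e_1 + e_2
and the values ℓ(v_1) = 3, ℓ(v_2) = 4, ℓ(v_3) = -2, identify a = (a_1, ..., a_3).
a = (3, 1, 1)

Write a = (a_1, ..., a_3) in the standard basis. For each basis vector v_i, ℓ(v_i) = <v_i, a> is a linear equation in the a_j's. Collect the n equations into a matrix system V a = ℓ, where row i of V is v_i (expressed in the standard basis). Since V is invertible (lower-triangular with 1s on the diagonal, up to permutation), solve by back-substitution:
  V =
[[1, 0, 0],
 [1, 0, 1],
 [-1, 1, 0]]
  V a = (3, 4, -2)
Solving gives a = (3, 1, 1).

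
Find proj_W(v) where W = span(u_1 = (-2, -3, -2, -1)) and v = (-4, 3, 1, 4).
proj_W(v) = (7/9, 7/6, 7/9, 7/18)

Set up U = [u_1 | ... | u_1] ∈ R^(4×1). The projector onto W = col(U) is P = U (U^T U)^(-1) U^T.
Compute U^T U =
  [18],
and U^T v = (-7).
Solve U^T U · c = U^T v for the coefficients: c = (-7/18). The projection is proj_W(v) = U c.
Check: (v - proj_W(v)) · u_1 = 0  (should be 0).
Result: proj_W(v) = (7/9, 7/6, 7/9, 7/18).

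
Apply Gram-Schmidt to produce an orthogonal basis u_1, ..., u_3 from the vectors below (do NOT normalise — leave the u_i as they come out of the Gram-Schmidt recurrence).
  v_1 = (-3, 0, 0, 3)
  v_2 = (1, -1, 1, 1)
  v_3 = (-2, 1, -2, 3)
Orthogonal basis:
  u_1 = (-3, 0, 0, 3)
  u_2 = (1, -1, 1, 1)
  u_3 = (1, 1/2, -3/2, 1)

Apply the Gram-Schmidt recurrence
  u_1 = v_1
  u_i = v_i − Σ_{j<i} ((v_i · u_j) / (u_j · u_j)) · u_j.

Step by step this gives:
  u_1 = (-3, 0, 0, 3)
  u_2 = (1, -1, 1, 1)
  u_3 = (1, 1/2, -3/2, 1)

Orthogonality check:
  u_2 · u_1 = 0 (should be 0)
  u_3 · u_1 = 0 (should be 0)
  u_3 · u_2 = 0 (should be 0)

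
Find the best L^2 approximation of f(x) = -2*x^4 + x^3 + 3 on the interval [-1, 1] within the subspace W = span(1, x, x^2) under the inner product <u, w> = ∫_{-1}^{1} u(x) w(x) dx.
g(x) = -12*x^2/7 + 3*x/5 + 111/35

The best approximation g ∈ W is the orthogonal projection of f onto W. Writing g = a_0 + a_1 x + a_2 x^2, the coefficients solve the normal equations G · a = b where
  G_{ij} = <φ_i, φ_j> and b_i = <f, φ_i>, with φ_0 = 1, φ_1 = x, φ_2 = x^2.
G =
  [2, 0, 2/3]
  [0, 2/3, 0]
  [2/3, 0, 2/5],
b = (26/5, 2/5, 10/7).
Solving gives a_0 = 111/35, a_1 = 3/5, a_2 = -12/7, so
  g(x) = -12*x^2/7 + 3*x/5 + 111/35.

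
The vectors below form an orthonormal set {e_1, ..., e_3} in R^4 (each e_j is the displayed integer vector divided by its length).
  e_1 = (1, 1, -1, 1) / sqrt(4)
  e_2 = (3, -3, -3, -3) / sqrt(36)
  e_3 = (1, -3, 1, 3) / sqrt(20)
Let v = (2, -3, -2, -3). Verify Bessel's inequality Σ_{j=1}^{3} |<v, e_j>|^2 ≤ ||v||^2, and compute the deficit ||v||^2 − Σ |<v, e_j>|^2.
Σ |<v, e_j>|^2 = 26; ||v||^2 = 26; deficit = 0

Write each e_j = u_j / sqrt(<u_j, u_j>) where u_j is the displayed integer vector. Then <v, e_j> = <v, u_j> / sqrt(<u_j, u_j>), so |<v, e_j>|^2 = <v, u_j>^2 / <u_j, u_j>.
Coefficients: <v, e_1> = -2/sqrt(4), <v, e_2> = 30/sqrt(36), <v, e_3> = 0/sqrt(20).
Square and sum: Σ |<v, e_j>|^2 = 26.
Compute ||v||^2 = v·v = 26.
Deficit = 26 − 26 = 0 ≥ 0, confirming Bessel's inequality. (The deficit equals ||v − Σ <v,e_j> e_j||^2, the squared distance from v to span{e_j}.)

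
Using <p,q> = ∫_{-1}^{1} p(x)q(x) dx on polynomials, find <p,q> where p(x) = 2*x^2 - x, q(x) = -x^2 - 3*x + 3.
<p,q> = 26/5

Expand the product: p(x)·q(x) = -2*x^4 - 5*x^3 + 9*x^2 - 3*x.
∫_{-1}^{1} of each monomial x^k gives [2/(k+1) if k even, 0 if k odd]. Integrating term-by-term (or equivalently evaluating the antiderivative F(x) = -2*x^5/5 - 5*x^4/4 + 3*x^3 - 3*x^2/2 at the endpoints):
  F(1) − F(−1) = -3/20 − (-107/20) = 26/5.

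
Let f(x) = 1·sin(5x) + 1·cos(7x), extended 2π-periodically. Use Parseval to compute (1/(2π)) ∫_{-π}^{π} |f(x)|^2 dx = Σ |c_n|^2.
Σ |c_n|^2 = 1

Expand |f|^2 and use orthogonality of {sin(nx), cos(mx)} on [-π, π]:
  ∫_{-π}^{π} sin(nx)^2 dx = π, ∫ cos(mx)^2 dx = π, and cross terms integrate to 0.
So ∫_{-π}^{π} f(x)^2 dx = 1^2 · π + 1^2 · π = (1 + 1)π.
Divide by 2π: (1 + 1)/2 = 1.
By Parseval, this equals Σ |c_n|^2.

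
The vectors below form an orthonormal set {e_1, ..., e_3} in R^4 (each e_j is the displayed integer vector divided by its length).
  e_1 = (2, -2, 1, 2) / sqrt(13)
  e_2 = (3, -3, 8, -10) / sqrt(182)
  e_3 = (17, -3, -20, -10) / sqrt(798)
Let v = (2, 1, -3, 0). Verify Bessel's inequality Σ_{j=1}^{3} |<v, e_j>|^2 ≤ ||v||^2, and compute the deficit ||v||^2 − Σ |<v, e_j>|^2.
Σ |<v, e_j>|^2 = 734/57; ||v||^2 = 14; deficit = 64/57

Write each e_j = u_j / sqrt(<u_j, u_j>) where u_j is the displayed integer vector. Then <v, e_j> = <v, u_j> / sqrt(<u_j, u_j>), so |<v, e_j>|^2 = <v, u_j>^2 / <u_j, u_j>.
Coefficients: <v, e_1> = -1/sqrt(13), <v, e_2> = -21/sqrt(182), <v, e_3> = 91/sqrt(798).
Square and sum: Σ |<v, e_j>|^2 = 734/57.
Compute ||v||^2 = v·v = 14.
Deficit = 14 − 734/57 = 64/57 ≥ 0, confirming Bessel's inequality. (The deficit equals ||v − Σ <v,e_j> e_j||^2, the squared distance from v to span{e_j}.)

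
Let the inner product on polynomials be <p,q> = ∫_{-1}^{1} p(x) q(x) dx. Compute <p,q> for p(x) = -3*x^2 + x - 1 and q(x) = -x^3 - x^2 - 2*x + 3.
<p,q> = -178/15

Expand the product: p(x)·q(x) = 3*x^5 + 2*x^4 + 6*x^3 - 10*x^2 + 5*x - 3.
∫_{-1}^{1} of each monomial x^k gives [2/(k+1) if k even, 0 if k odd]. Integrating term-by-term (or equivalently evaluating the antiderivative F(x) = x^6/2 + 2*x^5/5 + 3*x^4/2 - 10*x^3/3 + 5*x^2/2 - 3*x at the endpoints):
  F(1) − F(−1) = -43/30 − (313/30) = -178/15.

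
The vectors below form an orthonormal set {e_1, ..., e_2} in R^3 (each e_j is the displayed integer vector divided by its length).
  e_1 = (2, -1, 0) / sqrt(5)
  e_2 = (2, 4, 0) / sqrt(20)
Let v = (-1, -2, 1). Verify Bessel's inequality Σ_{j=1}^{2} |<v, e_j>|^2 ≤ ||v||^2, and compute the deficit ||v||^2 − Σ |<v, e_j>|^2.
Σ |<v, e_j>|^2 = 5; ||v||^2 = 6; deficit = 1

Write each e_j = u_j / sqrt(<u_j, u_j>) where u_j is the displayed integer vector. Then <v, e_j> = <v, u_j> / sqrt(<u_j, u_j>), so |<v, e_j>|^2 = <v, u_j>^2 / <u_j, u_j>.
Coefficients: <v, e_1> = 0/sqrt(5), <v, e_2> = -10/sqrt(20).
Square and sum: Σ |<v, e_j>|^2 = 5.
Compute ||v||^2 = v·v = 6.
Deficit = 6 − 5 = 1 ≥ 0, confirming Bessel's inequality. (The deficit equals ||v − Σ <v,e_j> e_j||^2, the squared distance from v to span{e_j}.)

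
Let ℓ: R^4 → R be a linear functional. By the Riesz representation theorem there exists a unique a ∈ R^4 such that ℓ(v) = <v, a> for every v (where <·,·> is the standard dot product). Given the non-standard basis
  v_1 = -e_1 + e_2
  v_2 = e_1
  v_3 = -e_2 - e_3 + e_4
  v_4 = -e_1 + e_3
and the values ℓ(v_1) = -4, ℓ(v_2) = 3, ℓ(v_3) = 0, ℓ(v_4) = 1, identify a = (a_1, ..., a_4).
a = (3, -1, 4, 3)

Write a = (a_1, ..., a_4) in the standard basis. For each basis vector v_i, ℓ(v_i) = <v_i, a> is a linear equation in the a_j's. Collect the n equations into a matrix system V a = ℓ, where row i of V is v_i (expressed in the standard basis). Since V is invertible (lower-triangular with 1s on the diagonal, up to permutation), solve by back-substitution:
  V =
[[-1, 1, 0, 0],
 [1, 0, 0, 0],
 [0, -1, -1, 1],
 [-1, 0, 1, 0]]
  V a = (-4, 3, 0, 1)
Solving gives a = (3, -1, 4, 3).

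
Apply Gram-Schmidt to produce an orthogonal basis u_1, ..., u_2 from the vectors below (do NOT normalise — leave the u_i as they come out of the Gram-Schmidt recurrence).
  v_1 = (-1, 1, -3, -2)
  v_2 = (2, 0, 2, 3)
Orthogonal basis:
  u_1 = (-1, 1, -3, -2)
  u_2 = (16/15, 14/15, -4/5, 17/15)

Apply the Gram-Schmidt recurrence
  u_1 = v_1
  u_i = v_i − Σ_{j<i} ((v_i · u_j) / (u_j · u_j)) · u_j.

Step by step this gives:
  u_1 = (-1, 1, -3, -2)
  u_2 = (16/15, 14/15, -4/5, 17/15)

Orthogonality check:
  u_2 · u_1 = 0 (should be 0)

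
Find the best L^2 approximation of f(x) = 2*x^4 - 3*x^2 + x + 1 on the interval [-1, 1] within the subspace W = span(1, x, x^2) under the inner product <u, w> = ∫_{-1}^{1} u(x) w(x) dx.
g(x) = -9*x^2/7 + x + 29/35

The best approximation g ∈ W is the orthogonal projection of f onto W. Writing g = a_0 + a_1 x + a_2 x^2, the coefficients solve the normal equations G · a = b where
  G_{ij} = <φ_i, φ_j> and b_i = <f, φ_i>, with φ_0 = 1, φ_1 = x, φ_2 = x^2.
G =
  [2, 0, 2/3]
  [0, 2/3, 0]
  [2/3, 0, 2/5],
b = (4/5, 2/3, 4/105).
Solving gives a_0 = 29/35, a_1 = 1, a_2 = -9/7, so
  g(x) = -9*x^2/7 + x + 29/35.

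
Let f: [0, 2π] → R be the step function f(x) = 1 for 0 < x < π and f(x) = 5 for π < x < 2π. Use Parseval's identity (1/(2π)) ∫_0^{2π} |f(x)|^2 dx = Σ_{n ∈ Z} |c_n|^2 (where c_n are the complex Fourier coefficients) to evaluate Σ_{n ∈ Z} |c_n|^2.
Σ |c_n|^2 = 13

Parseval equates the L^2 energy of f (normalised by 1/(2π)) with the ℓ^2 sum of its Fourier coefficients: (1/(2π)) ∫_0^{2π} |f|^2 = Σ |c_n|^2.
Compute the left side: (1/(2π)) [∫_0^π 1^2 dx + ∫_π^{2π} 5^2 dx] = (1/(2π)) · (1π + 25π) = (1 + 25)/2 = 13.
So Σ_{n ∈ Z} |c_n|^2 = 13.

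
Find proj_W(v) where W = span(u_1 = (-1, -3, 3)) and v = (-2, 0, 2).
proj_W(v) = (-8/19, -24/19, 24/19)

Set up U = [u_1 | ... | u_1] ∈ R^(3×1). The projector onto W = col(U) is P = U (U^T U)^(-1) U^T.
Compute U^T U =
  [19],
and U^T v = (8).
Solve U^T U · c = U^T v for the coefficients: c = (8/19). The projection is proj_W(v) = U c.
Check: (v - proj_W(v)) · u_1 = 0  (should be 0).
Result: proj_W(v) = (-8/19, -24/19, 24/19).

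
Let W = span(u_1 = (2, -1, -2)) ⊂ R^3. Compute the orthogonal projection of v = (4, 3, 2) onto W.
proj_W(v) = (2/9, -1/9, -2/9)

Set up U = [u_1 | ... | u_1] ∈ R^(3×1). The projector onto W = col(U) is P = U (U^T U)^(-1) U^T.
Compute U^T U =
  [9],
and U^T v = (1).
Solve U^T U · c = U^T v for the coefficients: c = (1/9). The projection is proj_W(v) = U c.
Check: (v - proj_W(v)) · u_1 = 0  (should be 0).
Result: proj_W(v) = (2/9, -1/9, -2/9).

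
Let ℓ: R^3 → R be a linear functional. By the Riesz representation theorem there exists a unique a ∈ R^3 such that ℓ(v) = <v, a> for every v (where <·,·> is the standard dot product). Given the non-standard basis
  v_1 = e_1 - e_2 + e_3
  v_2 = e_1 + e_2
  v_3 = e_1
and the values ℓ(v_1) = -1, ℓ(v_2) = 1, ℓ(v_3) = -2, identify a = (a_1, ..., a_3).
a = (-2, 3, 4)

Write a = (a_1, ..., a_3) in the standard basis. For each basis vector v_i, ℓ(v_i) = <v_i, a> is a linear equation in the a_j's. Collect the n equations into a matrix system V a = ℓ, where row i of V is v_i (expressed in the standard basis). Since V is invertible (lower-triangular with 1s on the diagonal, up to permutation), solve by back-substitution:
  V =
[[1, -1, 1],
 [1, 1, 0],
 [1, 0, 0]]
  V a = (-1, 1, -2)
Solving gives a = (-2, 3, 4).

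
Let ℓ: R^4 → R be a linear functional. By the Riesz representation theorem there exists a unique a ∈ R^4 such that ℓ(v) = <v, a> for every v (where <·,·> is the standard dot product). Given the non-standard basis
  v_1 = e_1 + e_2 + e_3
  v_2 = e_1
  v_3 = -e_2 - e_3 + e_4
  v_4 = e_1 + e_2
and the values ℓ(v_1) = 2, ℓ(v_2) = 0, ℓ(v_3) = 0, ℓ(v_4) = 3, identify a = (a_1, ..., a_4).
a = (0, 3, -1, 2)

Write a = (a_1, ..., a_4) in the standard basis. For each basis vector v_i, ℓ(v_i) = <v_i, a> is a linear equation in the a_j's. Collect the n equations into a matrix system V a = ℓ, where row i of V is v_i (expressed in the standard basis). Since V is invertible (lower-triangular with 1s on the diagonal, up to permutation), solve by back-substitution:
  V =
[[1, 1, 1, 0],
 [1, 0, 0, 0],
 [0, -1, -1, 1],
 [1, 1, 0, 0]]
  V a = (2, 0, 0, 3)
Solving gives a = (0, 3, -1, 2).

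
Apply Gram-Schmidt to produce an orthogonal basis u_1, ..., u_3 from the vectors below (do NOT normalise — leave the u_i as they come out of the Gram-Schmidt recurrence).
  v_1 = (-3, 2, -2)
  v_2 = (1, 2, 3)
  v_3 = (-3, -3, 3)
Orthogonal basis:
  u_1 = (-3, 2, -2)
  u_2 = (2/17, 44/17, 41/17)
  u_3 = (-250/71, -175/71, 200/71)

Apply the Gram-Schmidt recurrence
  u_1 = v_1
  u_i = v_i − Σ_{j<i} ((v_i · u_j) / (u_j · u_j)) · u_j.

Step by step this gives:
  u_1 = (-3, 2, -2)
  u_2 = (2/17, 44/17, 41/17)
  u_3 = (-250/71, -175/71, 200/71)

Orthogonality check:
  u_2 · u_1 = 0 (should be 0)
  u_3 · u_1 = 0 (should be 0)
  u_3 · u_2 = 0 (should be 0)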